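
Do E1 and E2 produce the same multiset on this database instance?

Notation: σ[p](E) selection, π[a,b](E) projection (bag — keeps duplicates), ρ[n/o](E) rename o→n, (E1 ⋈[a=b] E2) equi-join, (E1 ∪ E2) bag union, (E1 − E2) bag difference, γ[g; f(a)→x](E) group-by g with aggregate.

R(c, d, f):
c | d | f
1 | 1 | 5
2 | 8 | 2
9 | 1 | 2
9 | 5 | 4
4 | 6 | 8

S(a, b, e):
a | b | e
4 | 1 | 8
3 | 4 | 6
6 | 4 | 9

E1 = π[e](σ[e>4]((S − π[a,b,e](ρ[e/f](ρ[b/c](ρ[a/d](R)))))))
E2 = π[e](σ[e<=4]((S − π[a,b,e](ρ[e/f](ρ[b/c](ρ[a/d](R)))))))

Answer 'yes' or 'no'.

E1 subexpression sizes:
  S → 3
  R → 5
  ρ[a/d](R) → 5
  ρ[b/c](ρ[a/d](R)) → 5
  ρ[e/f](ρ[b/c](ρ[a/d](R))) → 5
  π[a,b,e](ρ[e/f](ρ[b/c](ρ[a/d](R)))) → 5
  (S − π[a,b,e](ρ[e/f](ρ[b/c](ρ[a/d](R))))) → 3
  σ[e>4]((S − π[a,b,e](ρ[e/f](ρ[b/c](ρ[a/d](R)))))) → 3
  π[e](σ[e>4]((S − π[a,b,e](ρ[e/f](ρ[b/c](ρ[a/d](R))))))) → 3
E2 subexpression sizes:
  S → 3
  R → 5
  ρ[a/d](R) → 5
  ρ[b/c](ρ[a/d](R)) → 5
  ρ[e/f](ρ[b/c](ρ[a/d](R))) → 5
  π[a,b,e](ρ[e/f](ρ[b/c](ρ[a/d](R)))) → 5
  (S − π[a,b,e](ρ[e/f](ρ[b/c](ρ[a/d](R))))) → 3
  σ[e<=4]((S − π[a,b,e](ρ[e/f](ρ[b/c](ρ[a/d](R)))))) → 0
  π[e](σ[e<=4]((S − π[a,b,e](ρ[e/f](ρ[b/c](ρ[a/d](R))))))) → 0

E1 result:
e
6
8
9
E2 result:
e
(0 rows)
Witness: (6,) appears 1× in E1 but 0× in E2.

no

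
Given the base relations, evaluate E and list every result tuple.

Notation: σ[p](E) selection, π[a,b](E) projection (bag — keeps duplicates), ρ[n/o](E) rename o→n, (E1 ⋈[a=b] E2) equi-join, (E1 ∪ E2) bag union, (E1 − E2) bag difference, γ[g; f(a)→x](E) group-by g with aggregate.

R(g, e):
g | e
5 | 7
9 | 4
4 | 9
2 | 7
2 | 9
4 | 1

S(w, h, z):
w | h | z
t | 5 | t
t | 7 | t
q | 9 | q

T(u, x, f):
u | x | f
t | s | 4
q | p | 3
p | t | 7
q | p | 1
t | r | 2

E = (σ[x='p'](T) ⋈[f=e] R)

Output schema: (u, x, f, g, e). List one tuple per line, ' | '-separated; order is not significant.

Per-node cardinality:
  T → 5
  σ[x='p'](T) → 2
  R → 6
  (σ[x='p'](T) ⋈[f=e] R) → 1

== RESULT ==
u | x | f | g | e
q | p | 1 | 4 | 1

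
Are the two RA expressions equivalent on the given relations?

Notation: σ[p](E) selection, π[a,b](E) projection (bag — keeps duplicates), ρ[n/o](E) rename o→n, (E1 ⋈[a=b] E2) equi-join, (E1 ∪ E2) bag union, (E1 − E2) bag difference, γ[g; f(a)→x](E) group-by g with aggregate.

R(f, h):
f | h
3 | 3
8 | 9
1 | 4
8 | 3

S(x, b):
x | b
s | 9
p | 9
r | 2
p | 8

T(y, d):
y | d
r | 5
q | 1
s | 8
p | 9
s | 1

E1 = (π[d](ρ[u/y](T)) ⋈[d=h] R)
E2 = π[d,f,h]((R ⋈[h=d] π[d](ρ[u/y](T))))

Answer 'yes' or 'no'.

E1 subexpression sizes:
  T → 5
  ρ[u/y](T) → 5
  π[d](ρ[u/y](T)) → 5
  R → 4
  (π[d](ρ[u/y](T)) ⋈[d=h] R) → 1
E2 subexpression sizes:
  R → 4
  T → 5
  ρ[u/y](T) → 5
  π[d](ρ[u/y](T)) → 5
  (R ⋈[h=d] π[d](ρ[u/y](T))) → 1
  π[d,f,h]((R ⋈[h=d] π[d](ρ[u/y](T)))) → 1

E1 and E2 produce the same multiset:
d | f | h
9 | 8 | 9

yes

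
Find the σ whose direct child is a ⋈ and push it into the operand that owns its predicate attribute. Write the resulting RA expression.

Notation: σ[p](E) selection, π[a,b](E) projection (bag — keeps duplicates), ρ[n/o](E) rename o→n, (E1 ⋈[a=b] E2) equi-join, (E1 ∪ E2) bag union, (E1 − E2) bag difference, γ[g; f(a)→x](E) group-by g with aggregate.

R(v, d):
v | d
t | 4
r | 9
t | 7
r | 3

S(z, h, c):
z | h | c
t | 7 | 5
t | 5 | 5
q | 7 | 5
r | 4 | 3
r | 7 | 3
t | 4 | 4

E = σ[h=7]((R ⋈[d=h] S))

σ filters on h, owned by the right side.
E' = (R ⋈[d=h] σ[h=7](S))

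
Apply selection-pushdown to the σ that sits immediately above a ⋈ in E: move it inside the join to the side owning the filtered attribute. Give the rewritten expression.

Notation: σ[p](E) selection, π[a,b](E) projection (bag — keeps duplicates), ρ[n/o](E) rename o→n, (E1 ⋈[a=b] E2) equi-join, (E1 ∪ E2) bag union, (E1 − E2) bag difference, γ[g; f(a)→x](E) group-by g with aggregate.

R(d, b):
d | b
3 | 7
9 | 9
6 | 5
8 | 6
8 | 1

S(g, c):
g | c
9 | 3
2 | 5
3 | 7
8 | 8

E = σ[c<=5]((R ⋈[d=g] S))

σ filters on c, owned by the right side.
E' = (R ⋈[d=g] σ[c<=5](S))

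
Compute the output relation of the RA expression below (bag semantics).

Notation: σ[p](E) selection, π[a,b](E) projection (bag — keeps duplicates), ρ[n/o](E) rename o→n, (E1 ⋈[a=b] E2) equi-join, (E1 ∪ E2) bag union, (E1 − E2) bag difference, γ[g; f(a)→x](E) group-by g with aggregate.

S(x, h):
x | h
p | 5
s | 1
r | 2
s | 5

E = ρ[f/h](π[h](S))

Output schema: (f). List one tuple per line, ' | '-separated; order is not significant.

Per-node cardinality:
  S → 4
  π[h](S) → 4
  ρ[f/h](π[h](S)) → 4

== RESULT ==
f
1
2
5
5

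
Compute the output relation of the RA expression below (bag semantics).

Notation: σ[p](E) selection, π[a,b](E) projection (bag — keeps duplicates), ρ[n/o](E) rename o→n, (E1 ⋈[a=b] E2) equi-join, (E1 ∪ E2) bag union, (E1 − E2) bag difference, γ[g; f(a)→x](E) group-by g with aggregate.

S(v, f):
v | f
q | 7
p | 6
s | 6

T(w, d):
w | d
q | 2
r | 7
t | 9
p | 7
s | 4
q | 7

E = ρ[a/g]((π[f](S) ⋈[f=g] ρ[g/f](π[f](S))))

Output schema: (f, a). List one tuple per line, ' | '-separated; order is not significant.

Row counts bottom-up:
  S → 3
  π[f](S) → 3
  S → 3
  π[f](S) → 3
  ρ[g/f](π[f](S)) → 3
  (π[f](S) ⋈[f=g] ρ[g/f](π[f](S))) → 5
  ρ[a/g]((π[f](S) ⋈[f=g] ρ[g/f](π[f](S)))) → 5

== RESULT ==
f | a
6 | 6
6 | 6
6 | 6
6 | 6
7 | 7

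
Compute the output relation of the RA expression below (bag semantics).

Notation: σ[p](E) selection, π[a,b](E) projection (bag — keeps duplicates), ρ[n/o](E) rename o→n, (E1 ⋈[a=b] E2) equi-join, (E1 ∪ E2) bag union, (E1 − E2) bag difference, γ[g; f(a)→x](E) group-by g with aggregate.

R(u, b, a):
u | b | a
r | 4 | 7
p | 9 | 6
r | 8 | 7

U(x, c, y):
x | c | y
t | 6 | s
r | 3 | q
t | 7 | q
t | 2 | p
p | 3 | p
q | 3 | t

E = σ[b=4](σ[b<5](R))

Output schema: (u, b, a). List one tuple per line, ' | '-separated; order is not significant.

Subexpression sizes:
  R → 3
  σ[b<5](R) → 1
  σ[b=4](σ[b<5](R)) → 1

== RESULT ==
u | b | a
r | 4 | 7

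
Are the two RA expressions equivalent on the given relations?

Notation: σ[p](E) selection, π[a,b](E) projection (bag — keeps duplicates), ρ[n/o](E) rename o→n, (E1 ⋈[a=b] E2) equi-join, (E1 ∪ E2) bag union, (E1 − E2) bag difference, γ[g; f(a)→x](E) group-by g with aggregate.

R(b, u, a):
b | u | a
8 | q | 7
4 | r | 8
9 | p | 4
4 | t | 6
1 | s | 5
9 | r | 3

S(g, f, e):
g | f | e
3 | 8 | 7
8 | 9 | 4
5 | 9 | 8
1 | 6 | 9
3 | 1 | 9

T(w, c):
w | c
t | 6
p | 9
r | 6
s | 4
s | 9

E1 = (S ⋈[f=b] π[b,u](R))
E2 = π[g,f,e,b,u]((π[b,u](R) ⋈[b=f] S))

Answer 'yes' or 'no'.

E1 row counts bottom-up:
  S → 5
  R → 6
  π[b,u](R) → 6
  (S ⋈[f=b] π[b,u](R)) → 6
E2 row counts bottom-up:
  R → 6
  π[b,u](R) → 6
  S → 5
  (π[b,u](R) ⋈[b=f] S) → 6
  π[g,f,e,b,u]((π[b,u](R) ⋈[b=f] S)) → 6

E1 and E2 produce the same multiset:
g | f | e | b | u
3 | 1 | 9 | 1 | s
3 | 8 | 7 | 8 | q
5 | 9 | 8 | 9 | p
5 | 9 | 8 | 9 | r
8 | 9 | 4 | 9 | p
8 | 9 | 4 | 9 | r

yes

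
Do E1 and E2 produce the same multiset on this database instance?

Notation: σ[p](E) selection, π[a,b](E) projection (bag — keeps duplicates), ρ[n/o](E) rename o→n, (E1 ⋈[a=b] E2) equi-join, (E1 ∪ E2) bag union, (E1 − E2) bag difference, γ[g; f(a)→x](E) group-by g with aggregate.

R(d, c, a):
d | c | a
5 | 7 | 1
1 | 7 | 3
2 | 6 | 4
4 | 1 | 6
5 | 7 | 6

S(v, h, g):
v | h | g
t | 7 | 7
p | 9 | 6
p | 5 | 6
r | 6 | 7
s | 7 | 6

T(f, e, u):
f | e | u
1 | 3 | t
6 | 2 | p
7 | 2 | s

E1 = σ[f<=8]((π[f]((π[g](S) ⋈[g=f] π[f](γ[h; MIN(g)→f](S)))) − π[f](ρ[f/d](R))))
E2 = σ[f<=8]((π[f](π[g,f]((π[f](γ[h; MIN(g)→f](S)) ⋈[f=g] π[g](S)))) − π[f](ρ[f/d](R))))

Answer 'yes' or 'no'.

E1 per-node cardinality:
  S → 5
  π[g](S) → 5
  S → 5
  γ[h; MIN(g)→f](S) → 4
  π[f](γ[h; MIN(g)→f](S)) → 4
  (π[g](S) ⋈[g=f] π[f](γ[h; MIN(g)→f](S))) → 11
  π[f]((π[g](S) ⋈[g=f] π[f](γ[h; MIN(g)→f](S)))) → 11
  R → 5
  ρ[f/d](R) → 5
  π[f](ρ[f/d](R)) → 5
  (π[f]((π[g](S) ⋈[g=f] π[f](γ[h; MIN(g)→f](S)))) − π[f](ρ[f/d](R))) → 11
  σ[f<=8]((π[f]((π[g](S) ⋈[g=f] π[f](γ[h; MIN(g)→f](S)))) − π[f](ρ[f/d](R)))) → 11
E2 per-node cardinality:
  S → 5
  γ[h; MIN(g)→f](S) → 4
  π[f](γ[h; MIN(g)→f](S)) → 4
  S → 5
  π[g](S) → 5
  (π[f](γ[h; MIN(g)→f](S)) ⋈[f=g] π[g](S)) → 11
  π[g,f]((π[f](γ[h; MIN(g)→f](S)) ⋈[f=g] π[g](S))) → 11
  π[f](π[g,f]((π[f](γ[h; MIN(g)→f](S)) ⋈[f=g] π[g](S)))) → 11
  R → 5
  ρ[f/d](R) → 5
  π[f](ρ[f/d](R)) → 5
  (π[f](π[g,f]((π[f](γ[h; MIN(g)→f](S)) ⋈[f=g] π[g](S)))) − π[f](ρ[f/d](R))) → 11
  σ[f<=8]((π[f](π[g,f]((π[f](γ[h; MIN(g)→f](S)) ⋈[f=g] π[g](S)))) − π[f](ρ[f/d](R)))) → 11

E1 and E2 produce the same multiset:
f
6
6
6
6
6
6
6
6
6
7
7

yes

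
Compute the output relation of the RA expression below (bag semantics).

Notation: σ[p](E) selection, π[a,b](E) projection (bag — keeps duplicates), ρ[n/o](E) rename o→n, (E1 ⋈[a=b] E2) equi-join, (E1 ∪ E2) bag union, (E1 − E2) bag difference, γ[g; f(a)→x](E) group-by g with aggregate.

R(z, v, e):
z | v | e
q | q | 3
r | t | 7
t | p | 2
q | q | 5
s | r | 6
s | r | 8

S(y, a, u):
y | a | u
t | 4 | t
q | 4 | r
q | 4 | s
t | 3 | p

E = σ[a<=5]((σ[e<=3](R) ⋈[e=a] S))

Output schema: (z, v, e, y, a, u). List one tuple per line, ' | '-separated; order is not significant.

Row counts bottom-up:
  R → 6
  σ[e<=3](R) → 2
  S → 4
  (σ[e<=3](R) ⋈[e=a] S) → 1
  σ[a<=5]((σ[e<=3](R) ⋈[e=a] S)) → 1

== RESULT ==
z | v | e | y | a | u
q | q | 3 | t | 3 | p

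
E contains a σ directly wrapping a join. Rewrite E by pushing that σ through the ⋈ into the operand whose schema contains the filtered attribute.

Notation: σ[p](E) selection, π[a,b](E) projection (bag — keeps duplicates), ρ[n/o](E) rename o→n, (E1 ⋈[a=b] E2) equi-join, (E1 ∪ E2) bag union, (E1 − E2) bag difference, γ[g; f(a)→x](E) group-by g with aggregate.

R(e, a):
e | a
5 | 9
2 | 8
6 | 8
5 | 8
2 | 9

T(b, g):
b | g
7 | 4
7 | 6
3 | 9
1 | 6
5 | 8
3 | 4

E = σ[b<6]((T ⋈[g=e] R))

σ filters on b, owned by the left side.
E' = (σ[b<6](T) ⋈[g=e] R)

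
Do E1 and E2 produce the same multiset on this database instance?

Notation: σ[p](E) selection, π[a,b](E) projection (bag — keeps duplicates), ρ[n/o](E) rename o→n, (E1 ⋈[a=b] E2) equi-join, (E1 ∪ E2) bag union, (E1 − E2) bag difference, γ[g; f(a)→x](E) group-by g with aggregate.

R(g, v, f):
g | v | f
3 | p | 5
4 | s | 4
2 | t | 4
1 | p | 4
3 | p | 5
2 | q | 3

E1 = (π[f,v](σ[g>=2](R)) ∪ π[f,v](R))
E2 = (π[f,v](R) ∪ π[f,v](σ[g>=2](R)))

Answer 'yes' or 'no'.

E1 per-node cardinality:
  R → 6
  σ[g>=2](R) → 5
  π[f,v](σ[g>=2](R)) → 5
  R → 6
  π[f,v](R) → 6
  (π[f,v](σ[g>=2](R)) ∪ π[f,v](R)) → 11
E2 per-node cardinality:
  R → 6
  π[f,v](R) → 6
  R → 6
  σ[g>=2](R) → 5
  π[f,v](σ[g>=2](R)) → 5
  (π[f,v](R) ∪ π[f,v](σ[g>=2](R))) → 11

E1 and E2 produce the same multiset:
f | v
3 | q
3 | q
4 | p
4 | s
4 | s
4 | t
4 | t
5 | p
5 | p
5 | p
5 | p

yes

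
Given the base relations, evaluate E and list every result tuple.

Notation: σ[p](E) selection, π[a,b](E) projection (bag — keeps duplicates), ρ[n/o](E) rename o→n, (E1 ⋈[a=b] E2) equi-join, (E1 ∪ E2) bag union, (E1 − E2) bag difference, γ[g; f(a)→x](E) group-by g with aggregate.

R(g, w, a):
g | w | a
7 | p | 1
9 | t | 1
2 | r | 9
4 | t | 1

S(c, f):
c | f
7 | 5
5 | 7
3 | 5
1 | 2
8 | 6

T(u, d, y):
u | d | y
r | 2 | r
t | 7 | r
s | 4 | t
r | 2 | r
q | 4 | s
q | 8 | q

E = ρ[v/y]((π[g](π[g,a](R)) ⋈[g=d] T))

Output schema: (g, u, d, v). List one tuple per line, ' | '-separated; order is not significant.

Subexpression sizes:
  R → 4
  π[g,a](R) → 4
  π[g](π[g,a](R)) → 4
  T → 6
  (π[g](π[g,a](R)) ⋈[g=d] T) → 5
  ρ[v/y]((π[g](π[g,a](R)) ⋈[g=d] T)) → 5

== RESULT ==
g | u | d | v
2 | r | 2 | r
2 | r | 2 | r
4 | q | 4 | s
4 | s | 4 | t
7 | t | 7 | r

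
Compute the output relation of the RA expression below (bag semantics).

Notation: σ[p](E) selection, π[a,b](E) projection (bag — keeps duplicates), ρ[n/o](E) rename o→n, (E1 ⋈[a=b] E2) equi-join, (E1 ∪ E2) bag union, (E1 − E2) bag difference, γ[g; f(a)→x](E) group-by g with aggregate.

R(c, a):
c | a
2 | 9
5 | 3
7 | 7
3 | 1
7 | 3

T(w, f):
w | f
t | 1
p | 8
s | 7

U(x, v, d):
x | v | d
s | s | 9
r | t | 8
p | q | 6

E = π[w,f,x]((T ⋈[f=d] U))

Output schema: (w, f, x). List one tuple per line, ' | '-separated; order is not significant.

Stepwise |·|:
  T → 3
  U → 3
  (T ⋈[f=d] U) → 1
  π[w,f,x]((T ⋈[f=d] U)) → 1

== RESULT ==
w | f | x
p | 8 | r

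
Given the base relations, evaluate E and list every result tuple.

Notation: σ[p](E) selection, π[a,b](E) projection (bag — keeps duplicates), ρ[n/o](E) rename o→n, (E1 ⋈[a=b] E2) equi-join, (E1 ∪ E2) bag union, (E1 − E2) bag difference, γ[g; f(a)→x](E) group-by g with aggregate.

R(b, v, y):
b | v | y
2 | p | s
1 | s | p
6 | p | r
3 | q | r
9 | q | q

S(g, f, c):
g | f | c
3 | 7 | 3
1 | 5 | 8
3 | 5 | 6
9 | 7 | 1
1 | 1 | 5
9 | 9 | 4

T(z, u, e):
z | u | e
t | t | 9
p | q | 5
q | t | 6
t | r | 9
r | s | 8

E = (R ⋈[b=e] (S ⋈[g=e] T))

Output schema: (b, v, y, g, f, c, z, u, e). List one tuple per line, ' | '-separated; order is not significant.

Row counts bottom-up:
  R → 5
  S → 6
  T → 5
  (S ⋈[g=e] T) → 4
  (R ⋈[b=e] (S ⋈[g=e] T)) → 4

== RESULT ==
b | v | y | g | f | c | z | u | e
9 | q | q | 9 | 7 | 1 | t | r | 9
9 | q | q | 9 | 7 | 1 | t | t | 9
9 | q | q | 9 | 9 | 4 | t | r | 9
9 | q | q | 9 | 9 | 4 | t | t | 9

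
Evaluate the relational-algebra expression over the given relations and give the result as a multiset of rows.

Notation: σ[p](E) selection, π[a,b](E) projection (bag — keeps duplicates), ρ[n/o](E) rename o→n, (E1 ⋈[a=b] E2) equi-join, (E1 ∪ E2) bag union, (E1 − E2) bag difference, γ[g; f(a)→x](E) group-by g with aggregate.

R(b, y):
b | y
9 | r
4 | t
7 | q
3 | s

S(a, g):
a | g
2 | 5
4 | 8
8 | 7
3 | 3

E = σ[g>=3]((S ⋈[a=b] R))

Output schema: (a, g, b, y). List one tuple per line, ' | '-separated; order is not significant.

Subexpression sizes:
  S → 4
  R → 4
  (S ⋈[a=b] R) → 2
  σ[g>=3]((S ⋈[a=b] R)) → 2

== RESULT ==
a | g | b | y
3 | 3 | 3 | s
4 | 8 | 4 | t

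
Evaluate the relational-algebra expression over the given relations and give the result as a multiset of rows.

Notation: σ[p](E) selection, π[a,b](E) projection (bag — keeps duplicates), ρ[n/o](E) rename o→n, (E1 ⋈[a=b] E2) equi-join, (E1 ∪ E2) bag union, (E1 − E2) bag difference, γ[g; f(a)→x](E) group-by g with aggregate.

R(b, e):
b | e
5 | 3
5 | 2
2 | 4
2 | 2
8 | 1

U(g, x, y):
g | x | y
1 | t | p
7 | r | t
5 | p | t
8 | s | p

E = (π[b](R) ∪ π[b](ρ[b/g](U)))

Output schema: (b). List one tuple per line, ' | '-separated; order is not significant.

Row counts bottom-up:
  R → 5
  π[b](R) → 5
  U → 4
  ρ[b/g](U) → 4
  π[b](ρ[b/g](U)) → 4
  (π[b](R) ∪ π[b](ρ[b/g](U))) → 9

== RESULT ==
b
1
2
2
5
5
5
7
8
8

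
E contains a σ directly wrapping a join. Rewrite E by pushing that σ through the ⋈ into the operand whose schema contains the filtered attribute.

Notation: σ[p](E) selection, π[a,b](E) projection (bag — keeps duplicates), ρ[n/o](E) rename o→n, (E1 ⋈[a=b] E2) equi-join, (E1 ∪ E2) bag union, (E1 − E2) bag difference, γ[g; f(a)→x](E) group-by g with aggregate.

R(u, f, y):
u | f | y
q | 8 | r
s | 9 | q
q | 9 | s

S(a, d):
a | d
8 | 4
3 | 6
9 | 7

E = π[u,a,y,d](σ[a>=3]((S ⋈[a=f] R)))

σ filters on a, owned by the left side.
E' = π[u,a,y,d]((σ[a>=3](S) ⋈[a=f] R))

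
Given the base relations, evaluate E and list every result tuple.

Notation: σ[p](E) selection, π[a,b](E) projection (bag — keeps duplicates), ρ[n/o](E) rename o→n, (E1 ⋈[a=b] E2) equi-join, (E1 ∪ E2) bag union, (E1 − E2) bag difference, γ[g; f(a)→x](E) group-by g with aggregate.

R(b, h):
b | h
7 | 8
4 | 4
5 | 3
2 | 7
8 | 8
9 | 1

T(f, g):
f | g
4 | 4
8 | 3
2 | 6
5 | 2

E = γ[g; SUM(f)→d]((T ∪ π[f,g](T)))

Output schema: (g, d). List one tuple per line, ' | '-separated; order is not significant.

Subexpression sizes:
  T → 4
  T → 4
  π[f,g](T) → 4
  (T ∪ π[f,g](T)) → 8
  γ[g; SUM(f)→d]((T ∪ π[f,g](T))) → 4

== RESULT ==
g | d
2 | 10
3 | 16
4 | 8
6 | 4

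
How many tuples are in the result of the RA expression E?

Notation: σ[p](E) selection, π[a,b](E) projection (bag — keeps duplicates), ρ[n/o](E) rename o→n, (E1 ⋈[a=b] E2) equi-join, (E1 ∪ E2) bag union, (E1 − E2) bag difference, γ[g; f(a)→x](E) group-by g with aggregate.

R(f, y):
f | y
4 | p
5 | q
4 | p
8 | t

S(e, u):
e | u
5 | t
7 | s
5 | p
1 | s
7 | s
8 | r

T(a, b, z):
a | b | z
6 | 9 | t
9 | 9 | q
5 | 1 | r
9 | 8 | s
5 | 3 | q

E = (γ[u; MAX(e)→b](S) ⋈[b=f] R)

Row counts bottom-up:
  S → 6
  γ[u; MAX(e)→b](S) → 4
  R → 4
  (γ[u; MAX(e)→b](S) ⋈[b=f] R) → 3

|E| = 3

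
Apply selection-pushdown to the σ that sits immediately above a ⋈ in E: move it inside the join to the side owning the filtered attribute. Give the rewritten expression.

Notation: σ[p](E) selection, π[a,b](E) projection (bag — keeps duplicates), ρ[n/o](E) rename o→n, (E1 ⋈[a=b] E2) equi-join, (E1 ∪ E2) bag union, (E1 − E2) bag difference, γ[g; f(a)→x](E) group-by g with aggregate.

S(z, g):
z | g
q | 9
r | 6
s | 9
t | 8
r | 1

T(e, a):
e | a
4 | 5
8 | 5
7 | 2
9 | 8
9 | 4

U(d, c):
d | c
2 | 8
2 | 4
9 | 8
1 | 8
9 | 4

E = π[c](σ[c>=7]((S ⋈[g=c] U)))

σ filters on c, owned by the right side.
E' = π[c]((S ⋈[g=c] σ[c>=7](U)))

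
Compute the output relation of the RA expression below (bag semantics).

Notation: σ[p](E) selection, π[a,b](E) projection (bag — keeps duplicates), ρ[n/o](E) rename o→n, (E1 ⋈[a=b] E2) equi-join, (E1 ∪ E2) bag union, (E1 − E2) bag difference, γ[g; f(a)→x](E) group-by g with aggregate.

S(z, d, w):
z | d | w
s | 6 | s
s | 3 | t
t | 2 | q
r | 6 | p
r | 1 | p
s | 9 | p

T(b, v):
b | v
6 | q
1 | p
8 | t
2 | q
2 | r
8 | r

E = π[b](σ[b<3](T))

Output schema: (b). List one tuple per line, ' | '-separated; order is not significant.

Subexpression sizes:
  T → 6
  σ[b<3](T) → 3
  π[b](σ[b<3](T)) → 3

== RESULT ==
b
1
2
2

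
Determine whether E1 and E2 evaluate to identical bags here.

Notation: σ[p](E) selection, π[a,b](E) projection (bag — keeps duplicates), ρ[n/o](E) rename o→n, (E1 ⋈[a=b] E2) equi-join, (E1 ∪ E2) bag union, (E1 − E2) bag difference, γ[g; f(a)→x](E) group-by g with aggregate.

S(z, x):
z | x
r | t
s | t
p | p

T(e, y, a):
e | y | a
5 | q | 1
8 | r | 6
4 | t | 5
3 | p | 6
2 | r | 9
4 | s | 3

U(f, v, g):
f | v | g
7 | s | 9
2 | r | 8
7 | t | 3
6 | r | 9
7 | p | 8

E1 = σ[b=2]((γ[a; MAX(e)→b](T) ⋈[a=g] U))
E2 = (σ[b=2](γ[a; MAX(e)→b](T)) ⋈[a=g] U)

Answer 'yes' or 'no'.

E1 subexpression sizes:
  T → 6
  γ[a; MAX(e)→b](T) → 5
  U → 5
  (γ[a; MAX(e)→b](T) ⋈[a=g] U) → 3
  σ[b=2]((γ[a; MAX(e)→b](T) ⋈[a=g] U)) → 2
E2 subexpression sizes:
  T → 6
  γ[a; MAX(e)→b](T) → 5
  σ[b=2](γ[a; MAX(e)→b](T)) → 1
  U → 5
  (σ[b=2](γ[a; MAX(e)→b](T)) ⋈[a=g] U) → 2

E1 and E2 produce the same multiset:
a | b | f | v | g
9 | 2 | 6 | r | 9
9 | 2 | 7 | s | 9

yes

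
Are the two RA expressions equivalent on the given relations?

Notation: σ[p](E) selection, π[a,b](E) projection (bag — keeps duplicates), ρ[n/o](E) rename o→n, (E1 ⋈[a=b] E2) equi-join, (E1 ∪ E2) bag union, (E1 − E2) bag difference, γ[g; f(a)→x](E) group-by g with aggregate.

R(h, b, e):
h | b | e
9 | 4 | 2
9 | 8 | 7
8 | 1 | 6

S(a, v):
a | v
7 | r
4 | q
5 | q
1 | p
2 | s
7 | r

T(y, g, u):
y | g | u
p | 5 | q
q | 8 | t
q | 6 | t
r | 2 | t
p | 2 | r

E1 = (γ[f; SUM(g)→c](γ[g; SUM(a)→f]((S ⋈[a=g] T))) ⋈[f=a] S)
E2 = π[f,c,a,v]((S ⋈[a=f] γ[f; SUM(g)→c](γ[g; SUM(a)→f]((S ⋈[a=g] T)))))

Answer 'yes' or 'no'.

E1 subexpression sizes:
  S → 6
  T → 5
  (S ⋈[a=g] T) → 3
  γ[g; SUM(a)→f]((S ⋈[a=g] T)) → 2
  γ[f; SUM(g)→c](γ[g; SUM(a)→f]((S ⋈[a=g] T))) → 2
  S → 6
  (γ[f; SUM(g)→c](γ[g; SUM(a)→f]((S ⋈[a=g] T))) ⋈[f=a] S) → 2
E2 subexpression sizes:
  S → 6
  S → 6
  T → 5
  (S ⋈[a=g] T) → 3
  γ[g; SUM(a)→f]((S ⋈[a=g] T)) → 2
  γ[f; SUM(g)→c](γ[g; SUM(a)→f]((S ⋈[a=g] T))) → 2
  (S ⋈[a=f] γ[f; SUM(g)→c](γ[g; SUM(a)→f]((S ⋈[a=g] T)))) → 2
  π[f,c,a,v]((S ⋈[a=f] γ[f; SUM(g)→c](γ[g; SUM(a)→f]((S ⋈[a=g] T))))) → 2

E1 and E2 produce the same multiset:
f | c | a | v
4 | 2 | 4 | q
5 | 5 | 5 | q

yes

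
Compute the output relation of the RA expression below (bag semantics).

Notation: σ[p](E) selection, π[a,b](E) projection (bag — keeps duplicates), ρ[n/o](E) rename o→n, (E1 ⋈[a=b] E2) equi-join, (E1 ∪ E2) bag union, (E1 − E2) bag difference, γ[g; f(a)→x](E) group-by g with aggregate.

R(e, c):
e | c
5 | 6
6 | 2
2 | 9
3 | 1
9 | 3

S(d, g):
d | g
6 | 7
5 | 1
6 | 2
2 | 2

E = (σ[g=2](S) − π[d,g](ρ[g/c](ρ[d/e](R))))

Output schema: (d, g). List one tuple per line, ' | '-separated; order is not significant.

Row counts bottom-up:
  S → 4
  σ[g=2](S) → 2
  R → 5
  ρ[d/e](R) → 5
  ρ[g/c](ρ[d/e](R)) → 5
  π[d,g](ρ[g/c](ρ[d/e](R))) → 5
  (σ[g=2](S) − π[d,g](ρ[g/c](ρ[d/e](R)))) → 1

== RESULT ==
d | g
2 | 2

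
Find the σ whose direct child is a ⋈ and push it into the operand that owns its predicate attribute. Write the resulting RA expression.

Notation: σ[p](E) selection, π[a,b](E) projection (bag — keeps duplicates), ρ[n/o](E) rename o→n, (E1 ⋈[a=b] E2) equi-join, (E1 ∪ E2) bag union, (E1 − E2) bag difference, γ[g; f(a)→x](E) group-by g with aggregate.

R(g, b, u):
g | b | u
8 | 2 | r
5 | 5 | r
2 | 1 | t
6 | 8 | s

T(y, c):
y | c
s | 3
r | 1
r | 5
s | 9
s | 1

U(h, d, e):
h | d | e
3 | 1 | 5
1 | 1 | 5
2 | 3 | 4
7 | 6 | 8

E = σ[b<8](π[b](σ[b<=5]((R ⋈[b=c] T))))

σ filters on b, owned by the left side.
E' = σ[b<8](π[b]((σ[b<=5](R) ⋈[b=c] T)))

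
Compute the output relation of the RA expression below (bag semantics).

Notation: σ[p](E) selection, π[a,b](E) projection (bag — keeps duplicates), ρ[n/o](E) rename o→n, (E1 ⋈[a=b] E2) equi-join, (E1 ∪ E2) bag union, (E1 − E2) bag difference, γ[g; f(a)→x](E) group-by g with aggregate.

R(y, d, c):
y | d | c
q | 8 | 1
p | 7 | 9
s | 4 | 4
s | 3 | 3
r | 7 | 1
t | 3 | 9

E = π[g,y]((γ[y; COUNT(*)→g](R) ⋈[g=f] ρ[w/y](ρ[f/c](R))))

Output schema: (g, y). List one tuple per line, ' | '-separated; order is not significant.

Row counts bottom-up:
  R → 6
  γ[y; COUNT(*)→g](R) → 5
  R → 6
  ρ[f/c](R) → 6
  ρ[w/y](ρ[f/c](R)) → 6
  (γ[y; COUNT(*)→g](R) ⋈[g=f] ρ[w/y](ρ[f/c](R))) → 8
  π[g,y]((γ[y; COUNT(*)→g](R) ⋈[g=f] ρ[w/y](ρ[f/c](R)))) → 8

== RESULT ==
g | y
1 | p
1 | p
1 | q
1 | q
1 | r
1 | r
1 | t
1 | t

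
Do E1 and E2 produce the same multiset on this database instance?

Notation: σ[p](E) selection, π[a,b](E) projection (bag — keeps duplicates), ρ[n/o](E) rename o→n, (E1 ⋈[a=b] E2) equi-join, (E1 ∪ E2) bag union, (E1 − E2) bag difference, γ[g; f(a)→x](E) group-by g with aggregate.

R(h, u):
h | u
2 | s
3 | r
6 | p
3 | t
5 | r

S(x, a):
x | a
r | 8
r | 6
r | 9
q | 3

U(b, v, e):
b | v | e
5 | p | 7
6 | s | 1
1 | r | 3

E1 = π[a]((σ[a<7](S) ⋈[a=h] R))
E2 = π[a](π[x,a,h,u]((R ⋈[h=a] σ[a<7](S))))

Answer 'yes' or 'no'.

E1 stepwise |·|:
  S → 4
  σ[a<7](S) → 2
  R → 5
  (σ[a<7](S) ⋈[a=h] R) → 3
  π[a]((σ[a<7](S) ⋈[a=h] R)) → 3
E2 stepwise |·|:
  R → 5
  S → 4
  σ[a<7](S) → 2
  (R ⋈[h=a] σ[a<7](S)) → 3
  π[x,a,h,u]((R ⋈[h=a] σ[a<7](S))) → 3
  π[a](π[x,a,h,u]((R ⋈[h=a] σ[a<7](S)))) → 3

E1 and E2 produce the same multiset:
a
3
3
6

yes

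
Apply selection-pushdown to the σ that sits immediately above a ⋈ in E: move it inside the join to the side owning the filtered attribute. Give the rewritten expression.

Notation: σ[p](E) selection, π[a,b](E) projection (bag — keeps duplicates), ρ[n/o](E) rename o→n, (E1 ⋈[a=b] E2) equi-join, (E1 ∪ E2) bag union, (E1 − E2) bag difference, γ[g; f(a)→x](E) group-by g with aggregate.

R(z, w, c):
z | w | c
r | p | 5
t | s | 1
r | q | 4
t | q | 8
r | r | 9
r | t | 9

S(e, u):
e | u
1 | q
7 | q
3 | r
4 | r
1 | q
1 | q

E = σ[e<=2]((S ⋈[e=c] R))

σ filters on e, owned by the left side.
E' = (σ[e<=2](S) ⋈[e=c] R)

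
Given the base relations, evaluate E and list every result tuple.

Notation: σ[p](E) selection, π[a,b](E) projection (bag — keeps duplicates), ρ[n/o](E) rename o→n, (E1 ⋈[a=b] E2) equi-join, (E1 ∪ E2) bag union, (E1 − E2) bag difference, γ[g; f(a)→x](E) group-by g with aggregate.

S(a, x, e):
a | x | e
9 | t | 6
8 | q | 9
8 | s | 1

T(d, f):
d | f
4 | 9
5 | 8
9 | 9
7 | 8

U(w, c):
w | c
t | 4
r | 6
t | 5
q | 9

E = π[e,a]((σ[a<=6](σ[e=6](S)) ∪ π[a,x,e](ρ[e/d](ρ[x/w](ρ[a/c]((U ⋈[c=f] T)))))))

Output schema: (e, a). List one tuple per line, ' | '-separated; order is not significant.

Subexpression sizes:
  S → 3
  σ[e=6](S) → 1
  σ[a<=6](σ[e=6](S)) → 0
  U → 4
  T → 4
  (U ⋈[c=f] T) → 2
  ρ[a/c]((U ⋈[c=f] T)) → 2
  ρ[x/w](ρ[a/c]((U ⋈[c=f] T))) → 2
  ρ[e/d](ρ[x/w](ρ[a/c]((U ⋈[c=f] T)))) → 2
  π[a,x,e](ρ[e/d](ρ[x/w](ρ[a/c]((U ⋈[c=f] T))))) → 2
  (σ[a<=6](σ[e=6](S)) ∪ π[a,x,e](ρ[e/d](ρ[x/w](ρ[a/c]((U ⋈[c=f] T)))))) → 2
  π[e,a]((σ[a<=6](σ[e=6](S)) ∪ π[a,x,e](ρ[e/d](ρ[x/w](ρ[a/c]((U ⋈[c=f] T))))))) → 2

== RESULT ==
e | a
4 | 9
9 | 9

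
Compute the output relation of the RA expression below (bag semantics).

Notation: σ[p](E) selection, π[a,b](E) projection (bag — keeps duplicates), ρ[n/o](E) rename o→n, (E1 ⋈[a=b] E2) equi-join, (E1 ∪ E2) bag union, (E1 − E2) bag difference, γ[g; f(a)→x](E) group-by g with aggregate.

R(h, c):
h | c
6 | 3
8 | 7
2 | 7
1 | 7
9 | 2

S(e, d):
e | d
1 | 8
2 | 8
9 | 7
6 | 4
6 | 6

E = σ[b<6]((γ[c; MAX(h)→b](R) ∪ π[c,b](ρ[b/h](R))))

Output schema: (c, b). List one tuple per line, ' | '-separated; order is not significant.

Per-node cardinality:
  R → 5
  γ[c; MAX(h)→b](R) → 3
  R → 5
  ρ[b/h](R) → 5
  π[c,b](ρ[b/h](R)) → 5
  (γ[c; MAX(h)→b](R) ∪ π[c,b](ρ[b/h](R))) → 8
  σ[b<6]((γ[c; MAX(h)→b](R) ∪ π[c,b](ρ[b/h](R)))) → 2

== RESULT ==
c | b
7 | 1
7 | 2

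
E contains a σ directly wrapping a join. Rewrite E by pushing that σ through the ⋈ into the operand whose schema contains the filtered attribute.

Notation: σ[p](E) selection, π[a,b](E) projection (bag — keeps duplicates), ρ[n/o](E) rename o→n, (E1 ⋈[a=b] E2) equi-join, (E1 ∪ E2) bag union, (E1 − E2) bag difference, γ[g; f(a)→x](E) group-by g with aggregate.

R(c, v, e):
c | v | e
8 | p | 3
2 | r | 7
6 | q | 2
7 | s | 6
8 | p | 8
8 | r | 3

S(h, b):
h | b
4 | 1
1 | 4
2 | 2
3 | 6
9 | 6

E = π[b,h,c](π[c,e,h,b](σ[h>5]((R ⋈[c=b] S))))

σ filters on h, owned by the right side.
E' = π[b,h,c](π[c,e,h,b]((R ⋈[c=b] σ[h>5](S))))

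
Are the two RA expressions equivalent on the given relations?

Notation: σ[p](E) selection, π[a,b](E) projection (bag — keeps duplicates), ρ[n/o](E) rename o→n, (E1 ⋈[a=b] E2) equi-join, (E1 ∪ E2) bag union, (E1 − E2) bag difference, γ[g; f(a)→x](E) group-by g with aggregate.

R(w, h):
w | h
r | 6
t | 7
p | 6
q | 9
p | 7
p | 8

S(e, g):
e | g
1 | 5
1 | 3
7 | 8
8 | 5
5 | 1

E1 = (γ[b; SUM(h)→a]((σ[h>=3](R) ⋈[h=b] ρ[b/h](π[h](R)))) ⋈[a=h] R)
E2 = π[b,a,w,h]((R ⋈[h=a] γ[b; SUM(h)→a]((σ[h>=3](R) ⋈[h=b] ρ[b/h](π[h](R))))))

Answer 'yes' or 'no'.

E1 per-node cardinality:
  R → 6
  σ[h>=3](R) → 6
  R → 6
  π[h](R) → 6
  ρ[b/h](π[h](R)) → 6
  (σ[h>=3](R) ⋈[h=b] ρ[b/h](π[h](R))) → 10
  γ[b; SUM(h)→a]((σ[h>=3](R) ⋈[h=b] ρ[b/h](π[h](R)))) → 4
  R → 6
  (γ[b; SUM(h)→a]((σ[h>=3](R) ⋈[h=b] ρ[b/h](π[h](R)))) ⋈[a=h] R) → 2
E2 per-node cardinality:
  R → 6
  R → 6
  σ[h>=3](R) → 6
  R → 6
  π[h](R) → 6
  ρ[b/h](π[h](R)) → 6
  (σ[h>=3](R) ⋈[h=b] ρ[b/h](π[h](R))) → 10
  γ[b; SUM(h)→a]((σ[h>=3](R) ⋈[h=b] ρ[b/h](π[h](R)))) → 4
  (R ⋈[h=a] γ[b; SUM(h)→a]((σ[h>=3](R) ⋈[h=b] ρ[b/h](π[h](R))))) → 2
  π[b,a,w,h]((R ⋈[h=a] γ[b; SUM(h)→a]((σ[h>=3](R) ⋈[h=b] ρ[b/h](π[h](R)))))) → 2

E1 and E2 produce the same multiset:
b | a | w | h
8 | 8 | p | 8
9 | 9 | q | 9

yes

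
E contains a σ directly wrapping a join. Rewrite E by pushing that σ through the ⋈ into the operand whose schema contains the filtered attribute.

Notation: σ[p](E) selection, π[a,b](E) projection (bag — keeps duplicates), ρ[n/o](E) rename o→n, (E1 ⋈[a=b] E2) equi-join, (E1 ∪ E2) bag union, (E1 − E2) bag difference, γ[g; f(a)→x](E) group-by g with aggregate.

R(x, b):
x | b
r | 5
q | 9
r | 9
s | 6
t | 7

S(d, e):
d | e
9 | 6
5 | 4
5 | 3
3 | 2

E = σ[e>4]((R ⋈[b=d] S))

σ filters on e, owned by the right side.
E' = (R ⋈[b=d] σ[e>4](S))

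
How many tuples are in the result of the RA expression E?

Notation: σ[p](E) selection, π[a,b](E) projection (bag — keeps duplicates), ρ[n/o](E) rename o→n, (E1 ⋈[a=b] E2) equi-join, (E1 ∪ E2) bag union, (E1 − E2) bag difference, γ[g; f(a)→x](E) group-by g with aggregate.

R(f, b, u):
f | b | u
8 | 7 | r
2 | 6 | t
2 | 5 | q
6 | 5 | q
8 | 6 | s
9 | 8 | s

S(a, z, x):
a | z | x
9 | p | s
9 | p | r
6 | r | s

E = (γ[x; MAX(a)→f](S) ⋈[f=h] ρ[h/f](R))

Per-node cardinality:
  S → 3
  γ[x; MAX(a)→f](S) → 2
  R → 6
  ρ[h/f](R) → 6
  (γ[x; MAX(a)→f](S) ⋈[f=h] ρ[h/f](R)) → 2

|E| = 2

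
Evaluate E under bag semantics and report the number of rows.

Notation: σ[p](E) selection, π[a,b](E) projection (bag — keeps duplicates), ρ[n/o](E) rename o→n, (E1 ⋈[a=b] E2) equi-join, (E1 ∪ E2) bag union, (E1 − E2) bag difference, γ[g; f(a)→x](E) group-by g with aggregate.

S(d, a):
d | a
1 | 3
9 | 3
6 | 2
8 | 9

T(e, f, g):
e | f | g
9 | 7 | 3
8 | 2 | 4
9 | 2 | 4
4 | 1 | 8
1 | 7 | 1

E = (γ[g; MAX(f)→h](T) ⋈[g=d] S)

Row counts bottom-up:
  T → 5
  γ[g; MAX(f)→h](T) → 4
  S → 4
  (γ[g; MAX(f)→h](T) ⋈[g=d] S) → 2

|E| = 2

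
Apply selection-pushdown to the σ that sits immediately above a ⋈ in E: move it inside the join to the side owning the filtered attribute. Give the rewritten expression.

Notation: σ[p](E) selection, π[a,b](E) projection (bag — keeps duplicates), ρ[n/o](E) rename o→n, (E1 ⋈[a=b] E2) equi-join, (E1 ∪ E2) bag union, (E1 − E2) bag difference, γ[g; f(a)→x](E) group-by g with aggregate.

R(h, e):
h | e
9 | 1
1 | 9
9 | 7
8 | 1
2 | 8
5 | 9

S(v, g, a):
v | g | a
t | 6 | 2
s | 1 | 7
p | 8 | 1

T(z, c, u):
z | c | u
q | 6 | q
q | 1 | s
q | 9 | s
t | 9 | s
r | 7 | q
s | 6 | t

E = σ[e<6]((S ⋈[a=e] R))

σ filters on e, owned by the right side.
E' = (S ⋈[a=e] σ[e<6](R))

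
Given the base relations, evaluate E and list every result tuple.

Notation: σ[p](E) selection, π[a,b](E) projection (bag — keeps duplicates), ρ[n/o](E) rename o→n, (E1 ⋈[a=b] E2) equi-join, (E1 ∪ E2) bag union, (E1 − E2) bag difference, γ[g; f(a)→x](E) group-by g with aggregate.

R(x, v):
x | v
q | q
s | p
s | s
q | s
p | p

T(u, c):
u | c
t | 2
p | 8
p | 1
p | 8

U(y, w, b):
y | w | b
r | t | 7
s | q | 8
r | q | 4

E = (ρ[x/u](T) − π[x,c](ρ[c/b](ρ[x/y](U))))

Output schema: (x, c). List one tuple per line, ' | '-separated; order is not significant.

Row counts bottom-up:
  T → 4
  ρ[x/u](T) → 4
  U → 3
  ρ[x/y](U) → 3
  ρ[c/b](ρ[x/y](U)) → 3
  π[x,c](ρ[c/b](ρ[x/y](U))) → 3
  (ρ[x/u](T) − π[x,c](ρ[c/b](ρ[x/y](U)))) → 4

== RESULT ==
x | c
p | 1
p | 8
p | 8
t | 2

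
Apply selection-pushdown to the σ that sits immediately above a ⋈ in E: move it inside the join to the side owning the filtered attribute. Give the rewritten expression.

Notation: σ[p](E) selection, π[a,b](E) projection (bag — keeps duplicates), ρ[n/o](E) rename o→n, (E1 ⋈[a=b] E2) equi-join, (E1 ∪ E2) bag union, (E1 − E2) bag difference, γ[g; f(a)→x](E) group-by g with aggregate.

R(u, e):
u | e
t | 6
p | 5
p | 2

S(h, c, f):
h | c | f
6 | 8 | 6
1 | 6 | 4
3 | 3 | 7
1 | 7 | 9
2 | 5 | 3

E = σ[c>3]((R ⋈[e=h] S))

σ filters on c, owned by the right side.
E' = (R ⋈[e=h] σ[c>3](S))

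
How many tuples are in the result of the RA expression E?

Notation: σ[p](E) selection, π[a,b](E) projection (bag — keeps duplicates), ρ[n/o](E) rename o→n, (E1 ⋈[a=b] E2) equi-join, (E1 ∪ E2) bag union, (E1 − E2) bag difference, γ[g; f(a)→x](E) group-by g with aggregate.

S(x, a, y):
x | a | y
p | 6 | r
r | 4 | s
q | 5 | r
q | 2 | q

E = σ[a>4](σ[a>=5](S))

Per-node cardinality:
  S → 4
  σ[a>=5](S) → 2
  σ[a>4](σ[a>=5](S)) → 2

|E| = 2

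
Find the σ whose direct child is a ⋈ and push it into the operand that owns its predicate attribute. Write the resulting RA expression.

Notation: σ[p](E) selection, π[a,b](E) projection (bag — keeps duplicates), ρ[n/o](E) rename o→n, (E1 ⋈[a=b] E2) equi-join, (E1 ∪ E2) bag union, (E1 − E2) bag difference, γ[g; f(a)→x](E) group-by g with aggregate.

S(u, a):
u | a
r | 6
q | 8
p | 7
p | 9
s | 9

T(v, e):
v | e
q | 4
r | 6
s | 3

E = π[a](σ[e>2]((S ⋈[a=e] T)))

σ filters on e, owned by the right side.
E' = π[a]((S ⋈[a=e] σ[e>2](T)))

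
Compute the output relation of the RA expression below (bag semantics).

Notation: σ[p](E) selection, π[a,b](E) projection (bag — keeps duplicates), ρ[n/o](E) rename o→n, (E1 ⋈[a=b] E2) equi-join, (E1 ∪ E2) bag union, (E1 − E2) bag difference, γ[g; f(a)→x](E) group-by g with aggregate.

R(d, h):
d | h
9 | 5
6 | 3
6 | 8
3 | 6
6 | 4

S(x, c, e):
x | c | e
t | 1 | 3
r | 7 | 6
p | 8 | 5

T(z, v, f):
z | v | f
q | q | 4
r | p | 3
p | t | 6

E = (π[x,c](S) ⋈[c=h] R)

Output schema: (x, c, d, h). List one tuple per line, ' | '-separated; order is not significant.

Stepwise |·|:
  S → 3
  π[x,c](S) → 3
  R → 5
  (π[x,c](S) ⋈[c=h] R) → 1

== RESULT ==
x | c | d | h
p | 8 | 6 | 8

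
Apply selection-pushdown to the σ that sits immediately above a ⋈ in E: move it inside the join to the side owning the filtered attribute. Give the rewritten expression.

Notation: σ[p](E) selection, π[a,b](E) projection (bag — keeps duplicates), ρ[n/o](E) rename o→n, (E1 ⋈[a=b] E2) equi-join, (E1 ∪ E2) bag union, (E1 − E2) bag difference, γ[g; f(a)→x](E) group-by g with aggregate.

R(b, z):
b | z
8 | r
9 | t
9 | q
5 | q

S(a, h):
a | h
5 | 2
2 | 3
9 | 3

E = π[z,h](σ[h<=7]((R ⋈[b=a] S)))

σ filters on h, owned by the right side.
E' = π[z,h]((R ⋈[b=a] σ[h<=7](S)))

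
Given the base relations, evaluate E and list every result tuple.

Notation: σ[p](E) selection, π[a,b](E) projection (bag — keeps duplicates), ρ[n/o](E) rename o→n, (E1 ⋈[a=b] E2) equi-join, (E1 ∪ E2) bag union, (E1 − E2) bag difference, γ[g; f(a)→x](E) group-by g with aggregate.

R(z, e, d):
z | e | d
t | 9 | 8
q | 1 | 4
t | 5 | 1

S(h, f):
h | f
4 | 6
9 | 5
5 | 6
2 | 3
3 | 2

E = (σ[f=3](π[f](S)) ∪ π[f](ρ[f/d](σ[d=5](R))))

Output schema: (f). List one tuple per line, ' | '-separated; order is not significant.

Stepwise |·|:
  S → 5
  π[f](S) → 5
  σ[f=3](π[f](S)) → 1
  R → 3
  σ[d=5](R) → 0
  ρ[f/d](σ[d=5](R)) → 0
  π[f](ρ[f/d](σ[d=5](R))) → 0
  (σ[f=3](π[f](S)) ∪ π[f](ρ[f/d](σ[d=5](R)))) → 1

== RESULT ==
f
3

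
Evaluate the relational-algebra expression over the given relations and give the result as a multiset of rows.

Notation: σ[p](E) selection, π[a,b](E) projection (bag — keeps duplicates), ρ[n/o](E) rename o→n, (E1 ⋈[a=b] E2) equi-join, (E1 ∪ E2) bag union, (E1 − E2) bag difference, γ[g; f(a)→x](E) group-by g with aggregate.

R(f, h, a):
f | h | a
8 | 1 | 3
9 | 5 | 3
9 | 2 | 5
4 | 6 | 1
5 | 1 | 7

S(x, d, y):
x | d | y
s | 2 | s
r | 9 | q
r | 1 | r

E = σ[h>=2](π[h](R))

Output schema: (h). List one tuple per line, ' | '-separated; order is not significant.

Row counts bottom-up:
  R → 5
  π[h](R) → 5
  σ[h>=2](π[h](R)) → 3

== RESULT ==
h
2
5
6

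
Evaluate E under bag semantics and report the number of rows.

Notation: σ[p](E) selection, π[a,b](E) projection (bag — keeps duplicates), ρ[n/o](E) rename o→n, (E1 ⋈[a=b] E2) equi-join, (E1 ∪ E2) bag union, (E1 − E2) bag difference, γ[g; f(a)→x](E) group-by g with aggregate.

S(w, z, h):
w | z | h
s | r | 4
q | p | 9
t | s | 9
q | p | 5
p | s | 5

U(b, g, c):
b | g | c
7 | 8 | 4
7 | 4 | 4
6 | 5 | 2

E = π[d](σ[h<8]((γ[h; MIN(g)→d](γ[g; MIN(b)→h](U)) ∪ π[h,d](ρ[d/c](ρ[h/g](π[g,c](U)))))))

Row counts bottom-up:
  U → 3
  γ[g; MIN(b)→h](U) → 3
  γ[h; MIN(g)→d](γ[g; MIN(b)→h](U)) → 2
  U → 3
  π[g,c](U) → 3
  ρ[h/g](π[g,c](U)) → 3
  ρ[d/c](ρ[h/g](π[g,c](U))) → 3
  π[h,d](ρ[d/c](ρ[h/g](π[g,c](U)))) → 3
  (γ[h; MIN(g)→d](γ[g; MIN(b)→h](U)) ∪ π[h,d](ρ[d/c](ρ[h/g](π[g,c](U))))) → 5
  σ[h<8]((γ[h; MIN(g)→d](γ[g; MIN(b)→h](U)) ∪ π[h,d](ρ[d/c](ρ[h/g](π[g,c](U)))))) → 4
  π[d](σ[h<8]((γ[h; MIN(g)→d](γ[g; MIN(b)→h](U)) ∪ π[h,d](ρ[d/c](ρ[h/g](π[g,c](U))))))) → 4

|E| = 4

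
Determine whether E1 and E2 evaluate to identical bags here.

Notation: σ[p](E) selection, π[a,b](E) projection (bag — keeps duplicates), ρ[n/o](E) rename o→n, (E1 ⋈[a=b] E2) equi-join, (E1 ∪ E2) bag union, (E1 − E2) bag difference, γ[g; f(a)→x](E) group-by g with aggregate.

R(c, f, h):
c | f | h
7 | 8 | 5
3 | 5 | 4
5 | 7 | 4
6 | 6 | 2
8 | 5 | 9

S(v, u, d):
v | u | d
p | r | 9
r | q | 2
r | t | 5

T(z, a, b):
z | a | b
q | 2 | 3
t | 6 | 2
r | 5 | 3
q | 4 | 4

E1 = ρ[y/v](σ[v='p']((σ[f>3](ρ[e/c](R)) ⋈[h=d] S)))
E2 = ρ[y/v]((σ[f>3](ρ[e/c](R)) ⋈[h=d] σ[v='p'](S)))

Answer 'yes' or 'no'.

E1 stepwise |·|:
  R → 5
  ρ[e/c](R) → 5
  σ[f>3](ρ[e/c](R)) → 5
  S → 3
  (σ[f>3](ρ[e/c](R)) ⋈[h=d] S) → 3
  σ[v='p']((σ[f>3](ρ[e/c](R)) ⋈[h=d] S)) → 1
  ρ[y/v](σ[v='p']((σ[f>3](ρ[e/c](R)) ⋈[h=d] S))) → 1
E2 stepwise |·|:
  R → 5
  ρ[e/c](R) → 5
  σ[f>3](ρ[e/c](R)) → 5
  S → 3
  σ[v='p'](S) → 1
  (σ[f>3](ρ[e/c](R)) ⋈[h=d] σ[v='p'](S)) → 1
  ρ[y/v]((σ[f>3](ρ[e/c](R)) ⋈[h=d] σ[v='p'](S))) → 1

E1 and E2 produce the same multiset:
e | f | h | y | u | d
8 | 5 | 9 | p | r | 9

yes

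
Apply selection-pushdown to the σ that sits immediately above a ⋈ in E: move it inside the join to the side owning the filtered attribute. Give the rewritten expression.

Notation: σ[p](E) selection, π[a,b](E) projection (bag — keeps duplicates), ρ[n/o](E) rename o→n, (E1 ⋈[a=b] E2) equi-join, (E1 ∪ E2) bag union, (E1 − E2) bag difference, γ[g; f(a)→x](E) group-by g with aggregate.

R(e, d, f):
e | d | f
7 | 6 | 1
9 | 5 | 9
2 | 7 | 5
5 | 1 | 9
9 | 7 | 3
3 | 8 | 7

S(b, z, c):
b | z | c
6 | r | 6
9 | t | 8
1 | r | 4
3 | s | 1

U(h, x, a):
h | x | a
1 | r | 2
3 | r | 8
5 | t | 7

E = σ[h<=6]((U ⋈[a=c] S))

σ filters on h, owned by the left side.
E' = (σ[h<=6](U) ⋈[a=c] S)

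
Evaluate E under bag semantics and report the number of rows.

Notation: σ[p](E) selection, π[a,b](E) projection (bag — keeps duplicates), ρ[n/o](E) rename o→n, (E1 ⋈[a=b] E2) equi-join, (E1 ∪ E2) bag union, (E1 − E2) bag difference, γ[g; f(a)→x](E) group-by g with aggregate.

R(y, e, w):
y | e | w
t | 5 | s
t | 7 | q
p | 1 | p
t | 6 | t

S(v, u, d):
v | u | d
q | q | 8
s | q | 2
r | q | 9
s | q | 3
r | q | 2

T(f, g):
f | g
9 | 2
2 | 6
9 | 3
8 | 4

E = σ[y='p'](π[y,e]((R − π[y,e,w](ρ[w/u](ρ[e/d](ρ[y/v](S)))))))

Per-node cardinality:
  R → 4
  S → 5
  ρ[y/v](S) → 5
  ρ[e/d](ρ[y/v](S)) → 5
  ρ[w/u](ρ[e/d](ρ[y/v](S))) → 5
  π[y,e,w](ρ[w/u](ρ[e/d](ρ[y/v](S)))) → 5
  (R − π[y,e,w](ρ[w/u](ρ[e/d](ρ[y/v](S))))) → 4
  π[y,e]((R − π[y,e,w](ρ[w/u](ρ[e/d](ρ[y/v](S)))))) → 4
  σ[y='p'](π[y,e]((R − π[y,e,w](ρ[w/u](ρ[e/d](ρ[y/v](S))))))) → 1

|E| = 1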